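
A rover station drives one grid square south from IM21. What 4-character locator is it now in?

IM20

Latitude square 1; −1 → 0.
The longitude characters are unchanged.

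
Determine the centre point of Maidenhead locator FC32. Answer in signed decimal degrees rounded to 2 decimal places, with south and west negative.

Field F=5, C=2: +5·20° lon, +2·10° lat → SW at lon -80°, lat -70°.
Square 3, 2: +3·2° lon, +2·1° lat → SW at lon -74°, lat -68°.
Cell spans 2° lon × 1° lat. Centre is SW corner plus half of each.
latitude -67.50, longitude -73.00.

-67.50, -73.00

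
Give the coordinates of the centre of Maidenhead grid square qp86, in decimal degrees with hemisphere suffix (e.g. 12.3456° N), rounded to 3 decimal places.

66.500° N, 157.000° E

Field Q=16, P=15: +16·20° lon, +15·10° lat → SW at lon 140°, lat 60°.
Square 8, 6: +8·2° lon, +6·1° lat → SW at lon 156°, lat 66°.
Cell spans 2° lon × 1° lat. Centre is SW corner plus half of each.
latitude 66.500° N, longitude 157.000° E.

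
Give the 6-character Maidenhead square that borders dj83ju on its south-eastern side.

DJ83kt

Longitude subsquare j = 9; +1 → 10 = k.
Latitude subsquare u = 20; −1 → 19 = t.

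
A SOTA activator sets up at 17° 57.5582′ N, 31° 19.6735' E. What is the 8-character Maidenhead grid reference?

Offset from 180°W / 90°S: lon 211.32789°, lat 107.95930°.
Field (20°×10°, letters A–R): lon ⌊211.32789/20⌋ = 10 → K; lat ⌊107.95930/10⌋ = 10 → K.
Square (2°×1°, digits 0–9): lon ⌊11.32789/2⌋ = 5; lat ⌊7.95930/1⌋ = 7.
Subsquare (5′×2.5′, letters a–x): lon ⌊1.32789/0.0833333⌋ = 15 → p; lat ⌊0.95930/0.0416667⌋ = 23 → x.
Extended square (30″×15″, digits 0–9): lon ⌊0.07789/0.00833333⌋ = 9; lat ⌊0.00097/0.00416667⌋ = 0.

KK57px90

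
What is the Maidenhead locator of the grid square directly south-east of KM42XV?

KM52au

Longitude subsquare x = 23; +1 → 24, wraps to 0 = a, carry into square.
Longitude square 4; +1 → 5.
Latitude subsquare v = 21; −1 → 20 = u.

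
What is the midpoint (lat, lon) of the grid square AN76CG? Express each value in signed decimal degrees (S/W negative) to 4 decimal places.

46.2708, -165.7917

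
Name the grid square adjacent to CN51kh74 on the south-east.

Longitude extended square 7; +1 → 8.
Latitude extended square 4; −1 → 3.

CN51kh83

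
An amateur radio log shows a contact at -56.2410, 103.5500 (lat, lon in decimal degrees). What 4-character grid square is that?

OD13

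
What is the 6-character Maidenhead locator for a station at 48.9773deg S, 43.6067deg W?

Shift to the Maidenhead origin (180°W, 90°S): lon 136.3933, lat 41.0227.
Field: 136.3933/20 → 6 → G, 41.0227/10 → 4 → E; chars GE.
Square: 16.3933/2 → 8, 1.0227/1 → 1; chars 81.
Subsquare: 0.3933/0.0833333 → 4 → e, 0.0227/0.0416667 → 0 → a; chars ea.

GE81ea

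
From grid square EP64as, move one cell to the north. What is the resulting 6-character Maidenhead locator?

Latitude subsquare s = 18; +1 → 19 = t.
The longitude characters are unchanged.

EP64at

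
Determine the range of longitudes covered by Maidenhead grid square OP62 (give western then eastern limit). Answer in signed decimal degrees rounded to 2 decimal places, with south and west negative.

112.00, 114.00

Field O=14, P=15: +14·20° lon, +15·10° lat → SW at lon 100°, lat 60°.
Square 6, 2: +6·2° lon, +2·1° lat → SW at lon 112°, lat 62°.
Cell spans 2° lon × 1° lat.
west 112.00, east 114.00.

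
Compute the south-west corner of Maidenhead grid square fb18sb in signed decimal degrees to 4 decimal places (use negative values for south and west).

-71.9583, -76.5000

Field F=5, B=1: +5·20° lon, +1·10° lat → SW at lon -80°, lat -80°.
Square 1, 8: +1·2° lon, +8·1° lat → SW at lon -78°, lat -72°.
Subsquare s=18, b=1: +18·0.0833333° lon, +1·0.0416667° lat → SW at lon -76.5°, lat -71.9583°.
latitude -71.9583, longitude -76.5000.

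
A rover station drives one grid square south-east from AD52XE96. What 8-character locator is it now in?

Longitude extended square 9; +1 → 10, wraps to 0, carry into subsquare.
Longitude subsquare x = 23; +1 → 24, wraps to 0 = a, carry into square.
Longitude square 5; +1 → 6.
Latitude extended square 6; −1 → 5.

AD62ae05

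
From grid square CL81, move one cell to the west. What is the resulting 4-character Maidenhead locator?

Longitude square 8; −1 → 7.
The latitude characters are unchanged.

CL71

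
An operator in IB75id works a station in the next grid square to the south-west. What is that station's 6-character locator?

Longitude subsquare i = 8; −1 → 7 = h.
Latitude subsquare d = 3; −1 → 2 = c.

IB75hc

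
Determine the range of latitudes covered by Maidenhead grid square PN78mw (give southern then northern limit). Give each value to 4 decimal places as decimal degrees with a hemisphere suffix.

Field P=15, N=13: +15·20° lon, +13·10° lat → SW at lon 120°, lat 40°.
Square 7, 8: +7·2° lon, +8·1° lat → SW at lon 134°, lat 48°.
Subsquare m=12, w=22: +12·0.0833333° lon, +22·0.0416667° lat → SW at lon 135°, lat 48.9167°.
Cell spans 0.0833333° lon × 0.0416667° lat.
south 48.9167° N, north 48.9583° N.

48.9167° N, 48.9583° N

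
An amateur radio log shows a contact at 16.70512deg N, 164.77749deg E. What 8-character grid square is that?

RK26jq39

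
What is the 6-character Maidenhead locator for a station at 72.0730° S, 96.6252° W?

Add 180° to longitude and 90° to latitude: 83.3748, 17.9270.
Field: 83.3748/20 → 4 → E, 17.9270/10 → 1 → B; chars EB.
Square: 3.3748/2 → 1, 7.9270/1 → 7; chars 17.
Subsquare: 1.3748/0.0833333 → 16 → q, 0.9270/0.0416667 → 22 → w; chars qw.

EB17qw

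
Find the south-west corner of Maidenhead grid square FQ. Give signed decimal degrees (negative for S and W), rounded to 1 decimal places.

70.0, -80.0

Field F=5, Q=16: +5·20° lon, +16·10° lat → SW at lon -80°, lat 70°.
latitude 70.0, longitude -80.0.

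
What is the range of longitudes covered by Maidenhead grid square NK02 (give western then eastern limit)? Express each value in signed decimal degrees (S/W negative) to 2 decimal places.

80.00, 82.00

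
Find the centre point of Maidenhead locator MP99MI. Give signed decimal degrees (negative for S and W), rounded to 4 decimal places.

Field M=12, P=15: +12·20° lon, +15·10° lat → SW at lon 60°, lat 60°.
Square 9, 9: +9·2° lon, +9·1° lat → SW at lon 78°, lat 69°.
Subsquare m=12, i=8: +12·0.0833333° lon, +8·0.0416667° lat → SW at lon 79°, lat 69.3333°.
Cell spans 0.0833333° lon × 0.0416667° lat. Centre is SW corner plus half of each.
latitude 69.3542, longitude 79.0417.

69.3542, 79.0417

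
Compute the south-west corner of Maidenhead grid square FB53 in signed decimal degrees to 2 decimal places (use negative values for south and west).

Field F=5, B=1: +5·20° lon, +1·10° lat → SW at lon -80°, lat -80°.
Square 5, 3: +5·2° lon, +3·1° lat → SW at lon -70°, lat -77°.
latitude -77.00, longitude -70.00.

-77.00, -70.00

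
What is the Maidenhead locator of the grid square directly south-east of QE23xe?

QE33ad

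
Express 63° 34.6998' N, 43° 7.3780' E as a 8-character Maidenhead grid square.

LP13nn48

Offset from 180°W / 90°S: lon 223.12297°, lat 153.57833°.
Field (20°×10°, letters A–R): 223.12297/20 → 11 → L, 153.57833/10 → 15 → P; chars LP.
Square (2°×1°, digits 0–9): 3.12297/2 → 1, 3.57833/1 → 3; chars 13.
Subsquare (5′×2.5′, letters a–x): 1.12297/0.0833333 → 13 → n, 0.57833/0.0416667 → 13 → n; chars nn.
Extended square (30″×15″, digits 0–9): 0.03963/0.00833333 → 4, 0.03666/0.00416667 → 8; chars 48.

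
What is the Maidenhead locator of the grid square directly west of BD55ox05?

BD55nx95

Longitude extended square 0; −1 → -1, wraps to 9, carry into subsquare.
Longitude subsquare o = 14; −1 → 13 = n.
The latitude characters are unchanged.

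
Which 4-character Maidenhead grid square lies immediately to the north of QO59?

Latitude square 9; +1 → 10, wraps to 0, carry into field.
Latitude field O = 14; +1 → 15 = P.
The longitude characters are unchanged.

QP50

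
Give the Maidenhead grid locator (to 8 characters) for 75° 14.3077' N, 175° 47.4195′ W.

Shift to the Maidenhead origin (180°W, 90°S): lon 4.20968, lat 165.23846.
Field: 4.20968/20 → 0 → A, 165.23846/10 → 16 → Q; chars AQ.
Square: 4.20968/2 → 2, 5.23846/1 → 5; chars 25.
Subsquare: 0.20968/0.0833333 → 2 → c, 0.23846/0.0416667 → 5 → f; chars cf.
Extended square: 0.04301/0.00833333 → 5, 0.03013/0.00416667 → 7; chars 57.

AQ25cf57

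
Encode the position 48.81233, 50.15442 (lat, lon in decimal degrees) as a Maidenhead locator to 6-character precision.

LN58bt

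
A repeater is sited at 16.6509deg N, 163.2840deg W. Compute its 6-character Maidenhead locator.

Add 180° to longitude and 90° to latitude: 16.7160, 106.6509.
Field: 16.7160/20 → 0 → A, 106.6509/10 → 10 → K; chars AK.
Square: 16.7160/2 → 8, 6.6509/1 → 6; chars 86.
Subsquare: 0.7160/0.0833333 → 8 → i, 0.6509/0.0416667 → 15 → p; chars ip.

AK86ip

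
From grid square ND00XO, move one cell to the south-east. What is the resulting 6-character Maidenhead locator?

ND10an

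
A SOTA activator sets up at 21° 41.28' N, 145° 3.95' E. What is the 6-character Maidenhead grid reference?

Shift to the Maidenhead origin (180°W, 90°S): lon 325.0658, lat 111.6880.
Field: 325.0658/20 → 16 → Q, 111.6880/10 → 11 → L; chars QL.
Square: 5.0658/2 → 2, 1.6880/1 → 1; chars 21.
Subsquare: 1.0658/0.0833333 → 12 → m, 0.6880/0.0416667 → 16 → q; chars mq.

QL21mq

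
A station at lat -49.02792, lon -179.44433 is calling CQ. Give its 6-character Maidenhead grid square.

AE00gx

Offset from 180°W / 90°S: lon 0.5557°, lat 40.9721°.
Field: 0.5557/20 → 0 → A, 40.9721/10 → 4 → E; chars AE.
Square: 0.5557/2 → 0, 0.9721/1 → 0; chars 00.
Subsquare: 0.5557/0.0833333 → 6 → g, 0.9721/0.0416667 → 23 → x; chars gx.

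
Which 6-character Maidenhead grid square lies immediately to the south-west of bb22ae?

Longitude subsquare a = 0; −1 → -1, wraps to 23 = x, carry into square.
Longitude square 2; −1 → 1.
Latitude subsquare e = 4; −1 → 3 = d.

BB12xd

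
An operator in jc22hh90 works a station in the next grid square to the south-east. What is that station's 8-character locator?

JC22ig09

Longitude extended square 9; +1 → 10, wraps to 0, carry into subsquare.
Longitude subsquare h = 7; +1 → 8 = i.
Latitude extended square 0; −1 → -1, wraps to 9, carry into subsquare.
Latitude subsquare h = 7; −1 → 6 = g.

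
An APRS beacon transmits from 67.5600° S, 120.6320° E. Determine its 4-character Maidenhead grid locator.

PC02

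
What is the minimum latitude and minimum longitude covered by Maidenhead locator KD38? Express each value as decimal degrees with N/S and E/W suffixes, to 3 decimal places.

52.000° S, 26.000° E

Field K=10, D=3: +10·20° lon, +3·10° lat → SW at lon 20°, lat -60°.
Square 3, 8: +3·2° lon, +8·1° lat → SW at lon 26°, lat -52°.
latitude 52.000° S, longitude 26.000° E.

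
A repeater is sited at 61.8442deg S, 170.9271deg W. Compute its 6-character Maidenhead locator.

AC48md

Offset from 180°W / 90°S: lon 9.0729°, lat 28.1558°.
Field: 9.0729/20 → 0 → A, 28.1558/10 → 2 → C; chars AC.
Square: 9.0729/2 → 4, 8.1558/1 → 8; chars 48.
Subsquare: 1.0729/0.0833333 → 12 → m, 0.1558/0.0416667 → 3 → d; chars md.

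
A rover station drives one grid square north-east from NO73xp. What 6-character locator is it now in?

Longitude subsquare x = 23; +1 → 24, wraps to 0 = a, carry into square.
Longitude square 7; +1 → 8.
Latitude subsquare p = 15; +1 → 16 = q.

NO83aq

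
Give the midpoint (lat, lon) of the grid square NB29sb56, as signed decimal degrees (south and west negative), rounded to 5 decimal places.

Field N=13, B=1: +13·20° lon, +1·10° lat → SW at lon 80°, lat -80°.
Square 2, 9: +2·2° lon, +9·1° lat → SW at lon 84°, lat -71°.
Subsquare s=18, b=1: +18·0.0833333° lon, +1·0.0416667° lat → SW at lon 85.5°, lat -70.9583°.
Extended square 5, 6: +5·0.00833333° lon, +6·0.00416667° lat → SW at lon 85.5417°, lat -70.9333°.
Cell spans 0.00833333° lon × 0.00416667° lat. Centre is SW corner plus half of each.
latitude -70.93125, longitude 85.54583.

-70.93125, 85.54583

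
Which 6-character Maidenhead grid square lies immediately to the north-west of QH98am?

QH88xn

Longitude subsquare a = 0; −1 → -1, wraps to 23 = x, carry into square.
Longitude square 9; −1 → 8.
Latitude subsquare m = 12; +1 → 13 = n.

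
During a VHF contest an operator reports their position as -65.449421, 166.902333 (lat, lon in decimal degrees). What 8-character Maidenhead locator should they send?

RC34kn82

Offset from 180°W / 90°S: lon 346.90233°, lat 24.55058°.
Field: 346.90233/20 → 17 → R, 24.55058/10 → 2 → C; chars RC.
Square: 6.90233/2 → 3, 4.55058/1 → 4; chars 34.
Subsquare: 0.90233/0.0833333 → 10 → k, 0.55058/0.0416667 → 13 → n; chars kn.
Extended square: 0.06900/0.00833333 → 8, 0.00891/0.00416667 → 2; chars 82.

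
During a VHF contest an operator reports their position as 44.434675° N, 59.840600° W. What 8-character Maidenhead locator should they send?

GN04bk94

Offset from 180°W / 90°S: lon 120.15940°, lat 134.43467°.
Field: 120.15940/20 → 6 → G, 134.43467/10 → 13 → N; chars GN.
Square: 0.15940/2 → 0, 4.43467/1 → 4; chars 04.
Subsquare: 0.15940/0.0833333 → 1 → b, 0.43467/0.0416667 → 10 → k; chars bk.
Extended square: 0.07607/0.00833333 → 9, 0.01801/0.00416667 → 4; chars 94.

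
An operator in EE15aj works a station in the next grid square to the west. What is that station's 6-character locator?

EE05xj

Longitude subsquare a = 0; −1 → -1, wraps to 23 = x, carry into square.
Longitude square 1; −1 → 0.
The latitude characters are unchanged.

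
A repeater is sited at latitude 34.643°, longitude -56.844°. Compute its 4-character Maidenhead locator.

GM14

Add 180° to longitude and 90° to latitude: 123.16, 124.64.
Field (20°×10°, letters A–R): 123.16/20 → 6 → G, 124.64/10 → 12 → M; chars GM.
Square (2°×1°, digits 0–9): 3.16/2 → 1, 4.64/1 → 4; chars 14.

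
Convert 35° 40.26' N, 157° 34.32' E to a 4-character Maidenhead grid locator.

QM85

Shift to the Maidenhead origin (180°W, 90°S): lon 337.57, lat 125.67.
Field: 337.57/20 → 16 → Q, 125.67/10 → 12 → M; chars QM.
Square: 17.57/2 → 8, 5.67/1 → 5; chars 85.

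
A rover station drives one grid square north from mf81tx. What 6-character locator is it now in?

Latitude subsquare x = 23; +1 → 24, wraps to 0 = a, carry into square.
Latitude square 1; +1 → 2.
The longitude characters are unchanged.

MF82ta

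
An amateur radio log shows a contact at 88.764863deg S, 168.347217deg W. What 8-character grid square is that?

AA51tf86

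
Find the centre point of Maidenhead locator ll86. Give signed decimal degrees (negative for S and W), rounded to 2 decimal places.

Field L=11, L=11: +11·20° lon, +11·10° lat → SW at lon 40°, lat 20°.
Square 8, 6: +8·2° lon, +6·1° lat → SW at lon 56°, lat 26°.
Cell spans 2° lon × 1° lat. Centre is SW corner plus half of each.
latitude 26.50, longitude 57.00.

26.50, 57.00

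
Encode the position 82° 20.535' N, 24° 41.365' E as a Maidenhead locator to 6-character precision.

Add 180° to longitude and 90° to latitude: 204.6894, 172.3423.
Field: 204.6894/20 → 10 → K, 172.3423/10 → 17 → R; chars KR.
Square: 4.6894/2 → 2, 2.3423/1 → 2; chars 22.
Subsquare: 0.6894/0.0833333 → 8 → i, 0.3423/0.0416667 → 8 → i; chars ii.

KR22ii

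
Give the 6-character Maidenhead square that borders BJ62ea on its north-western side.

Longitude subsquare e = 4; −1 → 3 = d.
Latitude subsquare a = 0; +1 → 1 = b.

BJ62db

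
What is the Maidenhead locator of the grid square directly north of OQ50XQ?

OQ50xr

Latitude subsquare q = 16; +1 → 17 = r.
The longitude characters are unchanged.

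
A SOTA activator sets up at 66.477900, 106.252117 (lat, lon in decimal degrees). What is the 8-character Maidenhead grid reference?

OP36dl04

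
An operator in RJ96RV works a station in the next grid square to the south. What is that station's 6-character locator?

RJ96ru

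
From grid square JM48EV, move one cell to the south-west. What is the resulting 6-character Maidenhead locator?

JM48du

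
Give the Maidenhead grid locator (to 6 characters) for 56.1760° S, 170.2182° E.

RD53ct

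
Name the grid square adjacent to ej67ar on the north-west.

EJ57xs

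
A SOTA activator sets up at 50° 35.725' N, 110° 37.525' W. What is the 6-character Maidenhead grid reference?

Add 180° to longitude and 90° to latitude: 69.3746, 140.5954.
Field: 69.3746/20 → 3 → D, 140.5954/10 → 14 → O; chars DO.
Square: 9.3746/2 → 4, 0.5954/1 → 0; chars 40.
Subsquare: 1.3746/0.0833333 → 16 → q, 0.5954/0.0416667 → 14 → o; chars qo.

DO40qo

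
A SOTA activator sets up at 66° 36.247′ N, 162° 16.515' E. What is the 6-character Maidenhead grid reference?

Offset from 180°W / 90°S: lon 342.2753°, lat 156.6041°.
Field: 342.2753/20 → 17 → R, 156.6041/10 → 15 → P; chars RP.
Square: 2.2753/2 → 1, 6.6041/1 → 6; chars 16.
Subsquare: 0.2753/0.0833333 → 3 → d, 0.6041/0.0416667 → 14 → o; chars do.

RP16do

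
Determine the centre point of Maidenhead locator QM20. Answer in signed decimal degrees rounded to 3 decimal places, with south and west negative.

Field Q=16, M=12: +16·20° lon, +12·10° lat → SW at lon 140°, lat 30°.
Square 2, 0: +2·2° lon, +0·1° lat → SW at lon 144°, lat 30°.
Cell spans 2° lon × 1° lat. Centre is SW corner plus half of each.
latitude 30.500, longitude 145.000.

30.500, 145.000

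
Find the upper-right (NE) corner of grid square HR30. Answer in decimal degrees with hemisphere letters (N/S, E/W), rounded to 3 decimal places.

81.000° N, 32.000° W

Field H=7, R=17: +7·20° lon, +17·10° lat → SW at lon -40°, lat 80°.
Square 3, 0: +3·2° lon, +0·1° lat → SW at lon -34°, lat 80°.
Cell spans 2° lon × 1° lat. NE corner is SW corner plus one full cell.
latitude 81.000° N, longitude 32.000° W.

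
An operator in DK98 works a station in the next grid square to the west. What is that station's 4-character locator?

Longitude square 9; −1 → 8.
The latitude characters are unchanged.

DK88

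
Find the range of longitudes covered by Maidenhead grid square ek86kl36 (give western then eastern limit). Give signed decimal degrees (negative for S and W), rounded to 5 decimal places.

-83.14167, -83.13333

Field E=4, K=10: +4·20° lon, +10·10° lat → SW at lon -100°, lat 10°.
Square 8, 6: +8·2° lon, +6·1° lat → SW at lon -84°, lat 16°.
Subsquare k=10, l=11: +10·0.0833333° lon, +11·0.0416667° lat → SW at lon -83.1667°, lat 16.4583°.
Extended square 3, 6: +3·0.00833333° lon, +6·0.00416667° lat → SW at lon -83.1417°, lat 16.4833°.
Cell spans 0.00833333° lon × 0.00416667° lat.
west -83.14167, east -83.13333.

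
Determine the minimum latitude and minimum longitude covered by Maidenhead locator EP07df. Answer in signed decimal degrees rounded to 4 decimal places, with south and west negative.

67.2083, -99.7500

Field E=4, P=15: +4·20° lon, +15·10° lat → SW at lon -100°, lat 60°.
Square 0, 7: +0·2° lon, +7·1° lat → SW at lon -100°, lat 67°.
Subsquare d=3, f=5: +3·0.0833333° lon, +5·0.0416667° lat → SW at lon -99.75°, lat 67.2083°.
latitude 67.2083, longitude -99.7500.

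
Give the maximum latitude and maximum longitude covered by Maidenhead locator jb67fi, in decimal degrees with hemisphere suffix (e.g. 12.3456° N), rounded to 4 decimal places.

72.6250° S, 12.5000° E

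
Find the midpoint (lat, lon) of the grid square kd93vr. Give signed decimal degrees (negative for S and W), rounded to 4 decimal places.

-56.2708, 39.7917

Field K=10, D=3: +10·20° lon, +3·10° lat → SW at lon 20°, lat -60°.
Square 9, 3: +9·2° lon, +3·1° lat → SW at lon 38°, lat -57°.
Subsquare v=21, r=17: +21·0.0833333° lon, +17·0.0416667° lat → SW at lon 39.75°, lat -56.2917°.
Cell spans 0.0833333° lon × 0.0416667° lat. Centre is SW corner plus half of each.
latitude -56.2708, longitude 39.7917.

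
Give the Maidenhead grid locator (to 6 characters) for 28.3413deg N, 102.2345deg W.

DL88vi

Add 180° to longitude and 90° to latitude: 77.7655, 118.3413.
Field (20°×10°, letters A–R): 77.7655/20 → 3 → D, 118.3413/10 → 11 → L; chars DL.
Square (2°×1°, digits 0–9): 17.7655/2 → 8, 8.3413/1 → 8; chars 88.
Subsquare (5′×2.5′, letters a–x): 1.7655/0.0833333 → 21 → v, 0.3413/0.0416667 → 8 → i; chars vi.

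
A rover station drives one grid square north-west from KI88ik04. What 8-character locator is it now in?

KI88hk95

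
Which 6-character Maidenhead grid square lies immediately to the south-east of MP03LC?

MP03mb

Longitude subsquare l = 11; +1 → 12 = m.
Latitude subsquare c = 2; −1 → 1 = b.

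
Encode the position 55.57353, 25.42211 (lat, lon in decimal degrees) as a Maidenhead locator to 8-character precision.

KO25rn07

Offset from 180°W / 90°S: lon 205.42211°, lat 145.57353°.
Field (20°×10°, letters A–R): 205.42211/20 → 10 → K, 145.57353/10 → 14 → O; chars KO.
Square (2°×1°, digits 0–9): 5.42211/2 → 2, 5.57353/1 → 5; chars 25.
Subsquare (5′×2.5′, letters a–x): 1.42211/0.0833333 → 17 → r, 0.57353/0.0416667 → 13 → n; chars rn.
Extended square (30″×15″, digits 0–9): 0.00544/0.00833333 → 0, 0.03186/0.00416667 → 7; chars 07.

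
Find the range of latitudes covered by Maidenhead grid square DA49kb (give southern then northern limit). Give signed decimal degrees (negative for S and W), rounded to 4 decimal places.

-80.9583, -80.9167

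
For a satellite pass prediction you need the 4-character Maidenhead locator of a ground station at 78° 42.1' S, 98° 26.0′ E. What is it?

NB91

Shift to the Maidenhead origin (180°W, 90°S): lon 278.43, lat 11.30.
Field (20°×10°, letters A–R): 278.43/20 → 13 → N, 11.30/10 → 1 → B; chars NB.
Square (2°×1°, digits 0–9): 18.43/2 → 9, 1.30/1 → 1; chars 91.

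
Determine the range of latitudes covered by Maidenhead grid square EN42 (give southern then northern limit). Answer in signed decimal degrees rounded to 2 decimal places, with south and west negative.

42.00, 43.00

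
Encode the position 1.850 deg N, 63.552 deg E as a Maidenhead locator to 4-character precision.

Add 180° to longitude and 90° to latitude: 243.55, 91.85.
Field: 243.55/20 → 12 → M, 91.85/10 → 9 → J; chars MJ.
Square: 3.55/2 → 1, 1.85/1 → 1; chars 11.

MJ11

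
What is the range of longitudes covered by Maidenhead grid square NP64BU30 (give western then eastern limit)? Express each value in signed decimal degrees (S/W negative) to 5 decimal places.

Field N=13, P=15: +13·20° lon, +15·10° lat → SW at lon 80°, lat 60°.
Square 6, 4: +6·2° lon, +4·1° lat → SW at lon 92°, lat 64°.
Subsquare b=1, u=20: +1·0.0833333° lon, +20·0.0416667° lat → SW at lon 92.0833°, lat 64.8333°.
Extended square 3, 0: +3·0.00833333° lon, +0·0.00416667° lat → SW at lon 92.1083°, lat 64.8333°.
Cell spans 0.00833333° lon × 0.00416667° lat.
west 92.10833, east 92.11667.

92.10833, 92.11667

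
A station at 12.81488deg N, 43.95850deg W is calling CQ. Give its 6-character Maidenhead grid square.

GK82at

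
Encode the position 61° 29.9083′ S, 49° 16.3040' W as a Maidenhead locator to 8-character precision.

Offset from 180°W / 90°S: lon 130.72827°, lat 28.50153°.
Field (20°×10°, letters A–R): lon ⌊130.72827/20⌋ = 6 → G; lat ⌊28.50153/10⌋ = 2 → C.
Square (2°×1°, digits 0–9): lon ⌊10.72827/2⌋ = 5; lat ⌊8.50153/1⌋ = 8.
Subsquare (5′×2.5′, letters a–x): lon ⌊0.72827/0.0833333⌋ = 8 → i; lat ⌊0.50153/0.0416667⌋ = 12 → m.
Extended square (30″×15″, digits 0–9): lon ⌊0.06160/0.00833333⌋ = 7; lat ⌊0.00153/0.00416667⌋ = 0.

GC58im70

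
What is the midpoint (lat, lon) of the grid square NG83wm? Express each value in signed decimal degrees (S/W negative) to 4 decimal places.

-26.4792, 97.8750

Field N=13, G=6: +13·20° lon, +6·10° lat → SW at lon 80°, lat -30°.
Square 8, 3: +8·2° lon, +3·1° lat → SW at lon 96°, lat -27°.
Subsquare w=22, m=12: +22·0.0833333° lon, +12·0.0416667° lat → SW at lon 97.8333°, lat -26.5°.
Cell spans 0.0833333° lon × 0.0416667° lat. Centre is SW corner plus half of each.
latitude -26.4792, longitude 97.8750.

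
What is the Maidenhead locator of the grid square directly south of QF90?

Latitude square 0; −1 → -1, wraps to 9, carry into field.
Latitude field F = 5; −1 → 4 = E.
The longitude characters are unchanged.

QE99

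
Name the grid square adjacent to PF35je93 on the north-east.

Longitude extended square 9; +1 → 10, wraps to 0, carry into subsquare.
Longitude subsquare j = 9; +1 → 10 = k.
Latitude extended square 3; +1 → 4.

PF35ke04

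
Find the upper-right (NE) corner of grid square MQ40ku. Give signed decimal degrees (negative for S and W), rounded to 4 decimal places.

70.8750, 68.9167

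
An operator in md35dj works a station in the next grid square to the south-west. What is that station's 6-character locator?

MD35ci

Longitude subsquare d = 3; −1 → 2 = c.
Latitude subsquare j = 9; −1 → 8 = i.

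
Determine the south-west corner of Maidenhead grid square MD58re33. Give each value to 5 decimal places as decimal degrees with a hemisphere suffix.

Field M=12, D=3: +12·20° lon, +3·10° lat → SW at lon 60°, lat -60°.
Square 5, 8: +5·2° lon, +8·1° lat → SW at lon 70°, lat -52°.
Subsquare r=17, e=4: +17·0.0833333° lon, +4·0.0416667° lat → SW at lon 71.4167°, lat -51.8333°.
Extended square 3, 3: +3·0.00833333° lon, +3·0.00416667° lat → SW at lon 71.4417°, lat -51.8208°.
latitude 51.82083° S, longitude 71.44167° E.

51.82083° S, 71.44167° E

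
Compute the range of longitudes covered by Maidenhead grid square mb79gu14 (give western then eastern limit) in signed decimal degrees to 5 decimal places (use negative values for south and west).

74.50833, 74.51667

Field M=12, B=1: +12·20° lon, +1·10° lat → SW at lon 60°, lat -80°.
Square 7, 9: +7·2° lon, +9·1° lat → SW at lon 74°, lat -71°.
Subsquare g=6, u=20: +6·0.0833333° lon, +20·0.0416667° lat → SW at lon 74.5°, lat -70.1667°.
Extended square 1, 4: +1·0.00833333° lon, +4·0.00416667° lat → SW at lon 74.5083°, lat -70.15°.
Cell spans 0.00833333° lon × 0.00416667° lat.
west 74.50833, east 74.51667.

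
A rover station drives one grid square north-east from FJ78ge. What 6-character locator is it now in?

Longitude subsquare g = 6; +1 → 7 = h.
Latitude subsquare e = 4; +1 → 5 = f.

FJ78hf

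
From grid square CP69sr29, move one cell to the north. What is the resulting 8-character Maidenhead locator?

CP69ss20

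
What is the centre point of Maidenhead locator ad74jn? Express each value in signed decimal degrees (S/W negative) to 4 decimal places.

Field A=0, D=3: +0·20° lon, +3·10° lat → SW at lon -180°, lat -60°.
Square 7, 4: +7·2° lon, +4·1° lat → SW at lon -166°, lat -56°.
Subsquare j=9, n=13: +9·0.0833333° lon, +13·0.0416667° lat → SW at lon -165.25°, lat -55.4583°.
Cell spans 0.0833333° lon × 0.0416667° lat. Centre is SW corner plus half of each.
latitude -55.4375, longitude -165.2083.

-55.4375, -165.2083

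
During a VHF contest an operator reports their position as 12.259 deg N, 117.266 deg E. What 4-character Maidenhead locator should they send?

OK82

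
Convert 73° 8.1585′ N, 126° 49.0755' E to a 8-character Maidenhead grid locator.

Offset from 180°W / 90°S: lon 306.81793°, lat 163.13598°.
Field: lon ⌊306.81793/20⌋ = 15 → P; lat ⌊163.13598/10⌋ = 16 → Q.
Square: lon ⌊6.81793/2⌋ = 3; lat ⌊3.13598/1⌋ = 3.
Subsquare: lon ⌊0.81793/0.0833333⌋ = 9 → j; lat ⌊0.13598/0.0416667⌋ = 3 → d.
Extended square: lon ⌊0.06793/0.00833333⌋ = 8; lat ⌊0.01098/0.00416667⌋ = 2.

PQ33jd82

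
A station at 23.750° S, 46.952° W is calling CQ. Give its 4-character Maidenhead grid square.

GG66

Offset from 180°W / 90°S: lon 133.05°, lat 66.25°.
Field: 133.05/20 → 6 → G, 66.25/10 → 6 → G; chars GG.
Square: 13.05/2 → 6, 6.25/1 → 6; chars 66.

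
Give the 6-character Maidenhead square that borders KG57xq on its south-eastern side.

KG67ap

Longitude subsquare x = 23; +1 → 24, wraps to 0 = a, carry into square.
Longitude square 5; +1 → 6.
Latitude subsquare q = 16; −1 → 15 = p.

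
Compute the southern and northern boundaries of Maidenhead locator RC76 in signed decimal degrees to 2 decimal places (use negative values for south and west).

-64.00, -63.00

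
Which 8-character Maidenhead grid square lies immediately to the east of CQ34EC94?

CQ34fc04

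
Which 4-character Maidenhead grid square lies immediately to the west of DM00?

CM90

Longitude square 0; −1 → -1, wraps to 9, carry into field.
Longitude field D = 3; −1 → 2 = C.
The latitude characters are unchanged.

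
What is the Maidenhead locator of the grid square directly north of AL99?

AM90

Latitude square 9; +1 → 10, wraps to 0, carry into field.
Latitude field L = 11; +1 → 12 = M.
The longitude characters are unchanged.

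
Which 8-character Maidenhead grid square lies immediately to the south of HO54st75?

HO54st74

Latitude extended square 5; −1 → 4.
The longitude characters are unchanged.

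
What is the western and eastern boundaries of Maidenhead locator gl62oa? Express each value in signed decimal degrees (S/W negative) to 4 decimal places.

Field G=6, L=11: +6·20° lon, +11·10° lat → SW at lon -60°, lat 20°.
Square 6, 2: +6·2° lon, +2·1° lat → SW at lon -48°, lat 22°.
Subsquare o=14, a=0: +14·0.0833333° lon, +0·0.0416667° lat → SW at lon -46.8333°, lat 22°.
Cell spans 0.0833333° lon × 0.0416667° lat.
west -46.8333, east -46.7500.

-46.8333, -46.7500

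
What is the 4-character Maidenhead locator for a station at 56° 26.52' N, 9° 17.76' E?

JO46

Add 180° to longitude and 90° to latitude: 189.30, 146.44.
Field: 189.30/20 → 9 → J, 146.44/10 → 14 → O; chars JO.
Square: 9.30/2 → 4, 6.44/1 → 6; chars 46.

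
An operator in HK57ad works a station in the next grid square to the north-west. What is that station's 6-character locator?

Longitude subsquare a = 0; −1 → -1, wraps to 23 = x, carry into square.
Longitude square 5; −1 → 4.
Latitude subsquare d = 3; +1 → 4 = e.

HK47xe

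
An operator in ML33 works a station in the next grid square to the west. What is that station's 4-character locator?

ML23

Longitude square 3; −1 → 2.
The latitude characters are unchanged.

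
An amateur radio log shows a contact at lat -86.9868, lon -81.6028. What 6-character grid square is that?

EA93ea

Add 180° to longitude and 90° to latitude: 98.3972, 3.0132.
Field: lon ⌊98.3972/20⌋ = 4 → E; lat ⌊3.0132/10⌋ = 0 → A.
Square: lon ⌊18.3972/2⌋ = 9; lat ⌊3.0132/1⌋ = 3.
Subsquare: lon ⌊0.3972/0.0833333⌋ = 4 → e; lat ⌊0.0132/0.0416667⌋ = 0 → a.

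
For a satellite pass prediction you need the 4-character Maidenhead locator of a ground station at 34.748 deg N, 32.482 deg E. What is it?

Offset from 180°W / 90°S: lon 212.48°, lat 124.75°.
Field (20°×10°, letters A–R): 212.48/20 → 10 → K, 124.75/10 → 12 → M; chars KM.
Square (2°×1°, digits 0–9): 12.48/2 → 6, 4.75/1 → 4; chars 64.

KM64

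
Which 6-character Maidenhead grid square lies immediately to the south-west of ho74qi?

HO74ph

Longitude subsquare q = 16; −1 → 15 = p.
Latitude subsquare i = 8; −1 → 7 = h.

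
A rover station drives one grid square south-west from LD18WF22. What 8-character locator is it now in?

LD18wf11

Longitude extended square 2; −1 → 1.
Latitude extended square 2; −1 → 1.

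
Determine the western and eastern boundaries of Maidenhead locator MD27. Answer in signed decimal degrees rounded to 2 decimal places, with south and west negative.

64.00, 66.00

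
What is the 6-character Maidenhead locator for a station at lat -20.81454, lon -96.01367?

Shift to the Maidenhead origin (180°W, 90°S): lon 83.9863, lat 69.1855.
Field: lon ⌊83.9863/20⌋ = 4 → E; lat ⌊69.1855/10⌋ = 6 → G.
Square: lon ⌊3.9863/2⌋ = 1; lat ⌊9.1855/1⌋ = 9.
Subsquare: lon ⌊1.9863/0.0833333⌋ = 23 → x; lat ⌊0.1855/0.0416667⌋ = 4 → e.

EG19xe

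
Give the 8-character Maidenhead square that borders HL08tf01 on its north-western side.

HL08sf92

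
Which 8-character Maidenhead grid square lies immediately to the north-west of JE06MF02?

Longitude extended square 0; −1 → -1, wraps to 9, carry into subsquare.
Longitude subsquare m = 12; −1 → 11 = l.
Latitude extended square 2; +1 → 3.

JE06lf93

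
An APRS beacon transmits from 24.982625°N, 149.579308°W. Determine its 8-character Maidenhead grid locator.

BL54fx05

Shift to the Maidenhead origin (180°W, 90°S): lon 30.42069, lat 114.98262.
Field: 30.42069/20 → 1 → B, 114.98262/10 → 11 → L; chars BL.
Square: 10.42069/2 → 5, 4.98262/1 → 4; chars 54.
Subsquare: 0.42069/0.0833333 → 5 → f, 0.98262/0.0416667 → 23 → x; chars fx.
Extended square: 0.00403/0.00833333 → 0, 0.02429/0.00416667 → 5; chars 05.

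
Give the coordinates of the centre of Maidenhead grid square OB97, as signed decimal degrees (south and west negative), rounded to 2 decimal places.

-72.50, 119.00

Field O=14, B=1: +14·20° lon, +1·10° lat → SW at lon 100°, lat -80°.
Square 9, 7: +9·2° lon, +7·1° lat → SW at lon 118°, lat -73°.
Cell spans 2° lon × 1° lat. Centre is SW corner plus half of each.
latitude -72.50, longitude 119.00.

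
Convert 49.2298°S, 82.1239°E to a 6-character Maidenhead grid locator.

Offset from 180°W / 90°S: lon 262.1239°, lat 40.7702°.
Field (20°×10°, letters A–R): lon ⌊262.1239/20⌋ = 13 → N; lat ⌊40.7702/10⌋ = 4 → E.
Square (2°×1°, digits 0–9): lon ⌊2.1239/2⌋ = 1; lat ⌊0.7702/1⌋ = 0.
Subsquare (5′×2.5′, letters a–x): lon ⌊0.1239/0.0833333⌋ = 1 → b; lat ⌊0.7702/0.0416667⌋ = 18 → s.

NE10bs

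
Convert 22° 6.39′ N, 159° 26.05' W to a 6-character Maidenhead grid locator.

Add 180° to longitude and 90° to latitude: 20.5658, 112.1065.
Field: lon ⌊20.5658/20⌋ = 1 → B; lat ⌊112.1065/10⌋ = 11 → L.
Square: lon ⌊0.5658/2⌋ = 0; lat ⌊2.1065/1⌋ = 2.
Subsquare: lon ⌊0.5658/0.0833333⌋ = 6 → g; lat ⌊0.1065/0.0416667⌋ = 2 → c.

BL02gc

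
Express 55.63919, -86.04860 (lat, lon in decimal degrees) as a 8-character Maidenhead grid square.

Shift to the Maidenhead origin (180°W, 90°S): lon 93.95140, lat 145.63919.
Field: 93.95140/20 → 4 → E, 145.63919/10 → 14 → O; chars EO.
Square: 13.95140/2 → 6, 5.63919/1 → 5; chars 65.
Subsquare: 1.95140/0.0833333 → 23 → x, 0.63919/0.0416667 → 15 → p; chars xp.
Extended square: 0.03473/0.00833333 → 4, 0.01419/0.00416667 → 3; chars 43.

EO65xp43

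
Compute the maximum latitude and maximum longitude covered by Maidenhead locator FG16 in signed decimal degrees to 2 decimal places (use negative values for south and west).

-23.00, -76.00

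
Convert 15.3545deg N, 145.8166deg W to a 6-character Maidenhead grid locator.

BK75ci

Shift to the Maidenhead origin (180°W, 90°S): lon 34.1834, lat 105.3545.
Field: 34.1834/20 → 1 → B, 105.3545/10 → 10 → K; chars BK.
Square: 14.1834/2 → 7, 5.3545/1 → 5; chars 75.
Subsquare: 0.1834/0.0833333 → 2 → c, 0.3545/0.0416667 → 8 → i; chars ci.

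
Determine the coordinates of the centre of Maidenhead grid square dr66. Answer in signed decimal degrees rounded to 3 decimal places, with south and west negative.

86.500, -107.000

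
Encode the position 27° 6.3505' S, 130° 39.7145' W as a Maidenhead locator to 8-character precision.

Offset from 180°W / 90°S: lon 49.33809°, lat 62.89416°.
Field (20°×10°, letters A–R): lon ⌊49.33809/20⌋ = 2 → C; lat ⌊62.89416/10⌋ = 6 → G.
Square (2°×1°, digits 0–9): lon ⌊9.33809/2⌋ = 4; lat ⌊2.89416/1⌋ = 2.
Subsquare (5′×2.5′, letters a–x): lon ⌊1.33809/0.0833333⌋ = 16 → q; lat ⌊0.89416/0.0416667⌋ = 21 → v.
Extended square (30″×15″, digits 0–9): lon ⌊0.00476/0.00833333⌋ = 0; lat ⌊0.01916/0.00416667⌋ = 4.

CG42qv04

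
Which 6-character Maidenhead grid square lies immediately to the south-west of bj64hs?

BJ64gr

Longitude subsquare h = 7; −1 → 6 = g.
Latitude subsquare s = 18; −1 → 17 = r.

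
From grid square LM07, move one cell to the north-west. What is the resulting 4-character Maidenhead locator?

KM98

Longitude square 0; −1 → -1, wraps to 9, carry into field.
Longitude field L = 11; −1 → 10 = K.
Latitude square 7; +1 → 8.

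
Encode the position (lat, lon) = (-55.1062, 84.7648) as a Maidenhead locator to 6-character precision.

ND24jv

Offset from 180°W / 90°S: lon 264.7648°, lat 34.8938°.
Field: lon ⌊264.7648/20⌋ = 13 → N; lat ⌊34.8938/10⌋ = 3 → D.
Square: lon ⌊4.7648/2⌋ = 2; lat ⌊4.8938/1⌋ = 4.
Subsquare: lon ⌊0.7648/0.0833333⌋ = 9 → j; lat ⌊0.8938/0.0416667⌋ = 21 → v.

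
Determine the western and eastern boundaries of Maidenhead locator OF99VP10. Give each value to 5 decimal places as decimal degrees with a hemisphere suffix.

119.75833° E, 119.76667° E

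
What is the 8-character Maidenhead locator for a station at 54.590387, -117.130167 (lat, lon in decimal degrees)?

DO14ko41

Add 180° to longitude and 90° to latitude: 62.86983, 144.59039.
Field: lon ⌊62.86983/20⌋ = 3 → D; lat ⌊144.59039/10⌋ = 14 → O.
Square: lon ⌊2.86983/2⌋ = 1; lat ⌊4.59039/1⌋ = 4.
Subsquare: lon ⌊0.86983/0.0833333⌋ = 10 → k; lat ⌊0.59039/0.0416667⌋ = 14 → o.
Extended square: lon ⌊0.03650/0.00833333⌋ = 4; lat ⌊0.00705/0.00416667⌋ = 1.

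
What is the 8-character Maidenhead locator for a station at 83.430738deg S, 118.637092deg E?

Add 180° to longitude and 90° to latitude: 298.63709, 6.56926.
Field: lon ⌊298.63709/20⌋ = 14 → O; lat ⌊6.56926/10⌋ = 0 → A.
Square: lon ⌊18.63709/2⌋ = 9; lat ⌊6.56926/1⌋ = 6.
Subsquare: lon ⌊0.63709/0.0833333⌋ = 7 → h; lat ⌊0.56926/0.0416667⌋ = 13 → n.
Extended square: lon ⌊0.05376/0.00833333⌋ = 6; lat ⌊0.02760/0.00416667⌋ = 6.

OA96hn66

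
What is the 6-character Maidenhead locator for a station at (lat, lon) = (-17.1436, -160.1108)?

Shift to the Maidenhead origin (180°W, 90°S): lon 19.8892, lat 72.8564.
Field (20°×10°, letters A–R): lon ⌊19.8892/20⌋ = 0 → A; lat ⌊72.8564/10⌋ = 7 → H.
Square (2°×1°, digits 0–9): lon ⌊19.8892/2⌋ = 9; lat ⌊2.8564/1⌋ = 2.
Subsquare (5′×2.5′, letters a–x): lon ⌊1.8892/0.0833333⌋ = 22 → w; lat ⌊0.8564/0.0416667⌋ = 20 → u.

AH92wu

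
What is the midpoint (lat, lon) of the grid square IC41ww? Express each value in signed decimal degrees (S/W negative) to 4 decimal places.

-68.0625, -10.1250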